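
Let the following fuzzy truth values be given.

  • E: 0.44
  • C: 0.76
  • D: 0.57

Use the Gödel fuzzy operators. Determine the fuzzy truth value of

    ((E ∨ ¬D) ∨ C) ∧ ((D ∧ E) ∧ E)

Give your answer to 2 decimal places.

0.44

¬D = 1 − 0.57 = 0.43
E ∨ ¬D = max(a, b) on (0.44, 0.43) = 0.44
(E ∨ ¬D) ∨ C = max(a, b) on (0.44, 0.76) = 0.76
D ∧ E = min(a, b) on (0.57, 0.44) = 0.44
(D ∧ E) ∧ E = min(a, b) on (0.44, 0.44) = 0.44
((E ∨ ¬D) ∨ C) ∧ ((D ∧ E) ∧ E) = min(a, b) on (0.76, 0.44) = 0.44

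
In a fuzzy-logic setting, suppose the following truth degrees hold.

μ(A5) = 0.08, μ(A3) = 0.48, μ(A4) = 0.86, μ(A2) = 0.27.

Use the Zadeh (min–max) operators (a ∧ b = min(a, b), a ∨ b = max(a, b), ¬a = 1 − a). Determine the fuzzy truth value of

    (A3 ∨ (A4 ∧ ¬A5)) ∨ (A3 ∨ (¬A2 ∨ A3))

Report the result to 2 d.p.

¬A5 = 1 − 0.08 = 0.92
A4 ∧ ¬A5 = min(a, b) on (0.86, 0.92) = 0.86
A3 ∨ (A4 ∧ ¬A5) = max(a, b) on (0.48, 0.86) = 0.86
¬A2 = 1 − 0.27 = 0.73
¬A2 ∨ A3 = max(a, b) on (0.73, 0.48) = 0.73
A3 ∨ (¬A2 ∨ A3) = max(a, b) on (0.48, 0.73) = 0.73
(A3 ∨ (A4 ∧ ¬A5)) ∨ (A3 ∨ (¬A2 ∨ A3)) = max(a, b) on (0.86, 0.73) = 0.86

0.86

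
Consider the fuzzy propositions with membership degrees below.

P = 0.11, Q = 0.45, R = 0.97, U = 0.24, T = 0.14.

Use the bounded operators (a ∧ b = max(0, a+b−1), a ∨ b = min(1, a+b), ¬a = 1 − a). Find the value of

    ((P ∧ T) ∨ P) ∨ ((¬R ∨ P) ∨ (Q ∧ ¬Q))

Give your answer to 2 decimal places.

P ∧ T = max(0, a+b−1) on (0.11, 0.14) = 0.00
(P ∧ T) ∨ P = min(1, a+b) on (0.00, 0.11) = 0.11
¬R = 1 − 0.97 = 0.03
¬R ∨ P = min(1, a+b) on (0.03, 0.11) = 0.14
¬Q = 1 − 0.45 = 0.55
Q ∧ ¬Q = max(0, a+b−1) on (0.45, 0.55) = 0.00
(¬R ∨ P) ∨ (Q ∧ ¬Q) = min(1, a+b) on (0.14, 0.00) = 0.14
((P ∧ T) ∨ P) ∨ ((¬R ∨ P) ∨ (Q ∧ ¬Q)) = min(1, a+b) on (0.11, 0.14) = 0.25

0.25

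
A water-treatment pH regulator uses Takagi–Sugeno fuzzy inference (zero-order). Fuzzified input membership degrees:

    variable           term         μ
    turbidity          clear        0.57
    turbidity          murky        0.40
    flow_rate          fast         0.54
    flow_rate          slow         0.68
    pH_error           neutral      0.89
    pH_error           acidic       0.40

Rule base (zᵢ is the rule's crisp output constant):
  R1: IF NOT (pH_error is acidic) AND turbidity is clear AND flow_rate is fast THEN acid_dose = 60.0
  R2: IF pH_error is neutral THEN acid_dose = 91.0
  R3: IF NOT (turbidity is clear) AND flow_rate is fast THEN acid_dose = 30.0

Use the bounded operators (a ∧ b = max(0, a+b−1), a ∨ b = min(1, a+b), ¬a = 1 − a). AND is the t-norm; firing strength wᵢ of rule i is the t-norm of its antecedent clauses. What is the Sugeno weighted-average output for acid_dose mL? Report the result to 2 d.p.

R1 (z=60.0): ¬acidic=1−0.40=0.60, clear=0.57, fast=0.54; AND[max(0, a+b−1)] → w = 0.00
R2 (z=91.0): neutral=0.89 → w = 0.89
R3 (z=30.0): ¬clear=1−0.57=0.43, fast=0.54; AND[max(0, a+b−1)] → w = 0.00
Weighted average = (0.00·60.0 + 0.89·91.0 + 0.00·30.0) / (0.00 + 0.89 + 0.00)
  = 80.9900 / 0.8900 = 91.00

91.00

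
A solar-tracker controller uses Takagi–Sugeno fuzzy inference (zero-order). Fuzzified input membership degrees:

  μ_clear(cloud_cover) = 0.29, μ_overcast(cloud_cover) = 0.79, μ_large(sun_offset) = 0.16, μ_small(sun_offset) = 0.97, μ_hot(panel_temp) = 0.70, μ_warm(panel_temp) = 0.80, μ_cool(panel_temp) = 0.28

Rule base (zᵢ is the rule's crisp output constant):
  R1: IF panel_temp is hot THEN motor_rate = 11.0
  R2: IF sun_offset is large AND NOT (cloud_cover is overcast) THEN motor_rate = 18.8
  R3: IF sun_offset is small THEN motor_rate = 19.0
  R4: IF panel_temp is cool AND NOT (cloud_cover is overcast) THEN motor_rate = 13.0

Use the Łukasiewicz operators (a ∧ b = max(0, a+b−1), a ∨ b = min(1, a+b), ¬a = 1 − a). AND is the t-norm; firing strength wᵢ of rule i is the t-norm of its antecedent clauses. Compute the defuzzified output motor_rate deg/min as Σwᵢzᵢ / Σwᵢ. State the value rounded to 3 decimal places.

R1 (z=11.0): hot=0.70 → w = 0.70
R2 (z=18.8): large=0.16, ¬overcast=1−0.79=0.21; AND[max(0, a+b−1)] → w = 0.00
R3 (z=19.0): small=0.97 → w = 0.97
R4 (z=13.0): cool=0.28, ¬overcast=1−0.79=0.21; AND[max(0, a+b−1)] → w = 0.00
Weighted average = (0.70·11.0 + 0.00·18.8 + 0.97·19.0 + 0.00·13.0) / (0.70 + 0.00 + 0.97 + 0.00)
  = 26.1300 / 1.6700 = 15.647

15.647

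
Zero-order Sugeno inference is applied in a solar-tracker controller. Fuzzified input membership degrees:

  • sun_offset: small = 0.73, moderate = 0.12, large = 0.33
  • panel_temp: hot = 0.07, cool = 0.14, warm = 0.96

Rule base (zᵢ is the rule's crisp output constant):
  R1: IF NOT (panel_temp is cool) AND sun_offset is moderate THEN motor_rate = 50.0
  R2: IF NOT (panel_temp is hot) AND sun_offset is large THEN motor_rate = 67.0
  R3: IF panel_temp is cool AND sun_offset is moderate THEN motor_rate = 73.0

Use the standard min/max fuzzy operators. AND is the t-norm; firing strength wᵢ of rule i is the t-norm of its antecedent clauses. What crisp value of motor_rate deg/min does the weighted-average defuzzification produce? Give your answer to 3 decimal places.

64.684

R1 (z=50.0): ¬cool=1−0.14=0.86, moderate=0.12; AND[min(a, b)] → w = 0.12
R2 (z=67.0): ¬hot=1−0.07=0.93, large=0.33; AND[min(a, b)] → w = 0.33
R3 (z=73.0): cool=0.14, moderate=0.12; AND[min(a, b)] → w = 0.12
Weighted average = (0.12·50.0 + 0.33·67.0 + 0.12·73.0) / (0.12 + 0.33 + 0.12)
  = 36.8700 / 0.5700 = 64.684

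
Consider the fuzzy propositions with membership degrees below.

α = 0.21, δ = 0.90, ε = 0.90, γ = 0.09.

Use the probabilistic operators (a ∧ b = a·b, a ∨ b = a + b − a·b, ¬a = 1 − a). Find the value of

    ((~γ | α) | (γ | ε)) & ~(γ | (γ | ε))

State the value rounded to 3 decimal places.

0.082

~γ = 1 − 0.0900 = 0.9100
~γ | α = a + b − a·b on (0.9100, 0.2100) = 0.9289
γ | ε = a + b − a·b on (0.0900, 0.9000) = 0.9090
(~γ | α) | (γ | ε) = a + b − a·b on (0.9289, 0.9090) = 0.9935
γ | ε = a + b − a·b on (0.0900, 0.9000) = 0.9090
γ | (γ | ε) = a + b − a·b on (0.0900, 0.9090) = 0.9172
~(γ | (γ | ε)) = 1 − 0.9172 = 0.0828
((~γ | α) | (γ | ε)) & ~(γ | (γ | ε)) = a·b on (0.9935, 0.0828) = 0.0823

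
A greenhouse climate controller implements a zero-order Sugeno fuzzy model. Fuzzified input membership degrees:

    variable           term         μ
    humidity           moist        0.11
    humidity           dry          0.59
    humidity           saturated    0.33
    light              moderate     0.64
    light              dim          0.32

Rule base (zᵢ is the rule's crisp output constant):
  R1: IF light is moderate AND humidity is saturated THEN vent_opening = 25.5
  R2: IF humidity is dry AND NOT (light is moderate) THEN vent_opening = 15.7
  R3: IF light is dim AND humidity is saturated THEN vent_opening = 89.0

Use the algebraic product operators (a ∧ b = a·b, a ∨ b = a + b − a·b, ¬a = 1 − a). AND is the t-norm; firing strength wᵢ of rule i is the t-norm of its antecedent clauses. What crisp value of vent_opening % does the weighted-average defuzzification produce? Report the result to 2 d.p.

R1 (z=25.5): moderate=0.64, saturated=0.33; AND[a·b] → w = 0.2112
R2 (z=15.7): dry=0.59, ¬moderate=1−0.64=0.36; AND[a·b] → w = 0.2124
R3 (z=89.0): dim=0.32, saturated=0.33; AND[a·b] → w = 0.1056
Weighted average = (0.2112·25.5 + 0.2124·15.7 + 0.1056·89.0) / (0.2112 + 0.2124 + 0.1056)
  = 18.1187 / 0.5292 = 34.24

34.24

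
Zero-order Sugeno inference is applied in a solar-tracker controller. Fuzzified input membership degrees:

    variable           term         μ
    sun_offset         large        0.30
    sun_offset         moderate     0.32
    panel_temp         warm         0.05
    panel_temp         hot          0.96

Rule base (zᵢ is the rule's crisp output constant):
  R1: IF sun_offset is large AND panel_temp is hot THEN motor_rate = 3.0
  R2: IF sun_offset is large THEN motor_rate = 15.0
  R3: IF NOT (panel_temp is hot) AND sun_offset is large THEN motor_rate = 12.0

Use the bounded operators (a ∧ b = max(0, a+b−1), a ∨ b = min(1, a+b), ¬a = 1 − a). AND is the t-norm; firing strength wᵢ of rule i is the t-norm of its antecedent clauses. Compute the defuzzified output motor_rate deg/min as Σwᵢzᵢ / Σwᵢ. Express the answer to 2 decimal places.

9.43

R1 (z=3.0): large=0.30, hot=0.96; AND[max(0, a+b−1)] → w = 0.26
R2 (z=15.0): large=0.30 → w = 0.30
R3 (z=12.0): ¬hot=1−0.96=0.04, large=0.30; AND[max(0, a+b−1)] → w = 0.00
Weighted average = (0.26·3.0 + 0.30·15.0 + 0.00·12.0) / (0.26 + 0.30 + 0.00)
  = 5.2800 / 0.5600 = 9.43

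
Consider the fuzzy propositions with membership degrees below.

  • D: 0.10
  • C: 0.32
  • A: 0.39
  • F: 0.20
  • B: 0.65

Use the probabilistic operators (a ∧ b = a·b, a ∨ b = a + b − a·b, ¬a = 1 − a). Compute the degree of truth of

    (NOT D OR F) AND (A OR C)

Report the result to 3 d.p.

0.538

NOT D = 1 − 0.1000 = 0.9000
NOT D OR F = a + b − a·b on (0.9000, 0.2000) = 0.9200
A OR C = a + b − a·b on (0.3900, 0.3200) = 0.5852
(NOT D OR F) AND (A OR C) = a·b on (0.9200, 0.5852) = 0.5384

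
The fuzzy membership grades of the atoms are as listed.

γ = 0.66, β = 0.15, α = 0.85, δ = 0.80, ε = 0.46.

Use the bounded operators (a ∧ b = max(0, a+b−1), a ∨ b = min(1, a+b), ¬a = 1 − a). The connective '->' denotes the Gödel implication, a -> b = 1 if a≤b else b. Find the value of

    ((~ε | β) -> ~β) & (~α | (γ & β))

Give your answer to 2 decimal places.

0.15

~ε = 1 − 0.46 = 0.54
~ε | β = min(1, a+b) on (0.54, 0.15) = 0.69
~β = 1 − 0.15 = 0.85
(~ε | β) -> ~β  [Gödel: 1 if a≤b else b] with a=0.69, b=0.85 → 1.00
~α = 1 − 0.85 = 0.15
γ & β = max(0, a+b−1) on (0.66, 0.15) = 0.00
~α | (γ & β) = min(1, a+b) on (0.15, 0.00) = 0.15
((~ε | β) -> ~β) & (~α | (γ & β)) = max(0, a+b−1) on (1.00, 0.15) = 0.15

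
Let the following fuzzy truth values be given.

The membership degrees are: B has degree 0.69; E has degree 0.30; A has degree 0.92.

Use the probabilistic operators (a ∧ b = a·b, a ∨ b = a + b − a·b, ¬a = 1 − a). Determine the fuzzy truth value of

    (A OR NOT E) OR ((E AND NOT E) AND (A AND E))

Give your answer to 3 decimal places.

0.977

NOT E = 1 − 0.3000 = 0.7000
A OR NOT E = a + b − a·b on (0.9200, 0.7000) = 0.9760
NOT E = 1 − 0.3000 = 0.7000
E AND NOT E = a·b on (0.3000, 0.7000) = 0.2100
A AND E = a·b on (0.9200, 0.3000) = 0.2760
(E AND NOT E) AND (A AND E) = a·b on (0.2100, 0.2760) = 0.0580
(A OR NOT E) OR ((E AND NOT E) AND (A AND E)) = a + b − a·b on (0.9760, 0.0580) = 0.9774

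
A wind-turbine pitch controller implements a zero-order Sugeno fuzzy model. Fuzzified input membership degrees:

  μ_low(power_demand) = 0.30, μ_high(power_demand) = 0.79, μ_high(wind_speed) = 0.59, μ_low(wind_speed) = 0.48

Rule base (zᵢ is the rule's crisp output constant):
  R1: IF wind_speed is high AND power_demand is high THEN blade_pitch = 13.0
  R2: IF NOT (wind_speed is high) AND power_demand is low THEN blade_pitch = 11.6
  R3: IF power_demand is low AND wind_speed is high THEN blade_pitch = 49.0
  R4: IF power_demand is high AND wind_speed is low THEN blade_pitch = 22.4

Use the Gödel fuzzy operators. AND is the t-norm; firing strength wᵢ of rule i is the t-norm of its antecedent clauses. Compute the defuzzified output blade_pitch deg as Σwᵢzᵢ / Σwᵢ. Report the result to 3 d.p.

21.917

R1 (z=13.0): high=0.59, high=0.79; AND[min(a, b)] → w = 0.59
R2 (z=11.6): ¬high=1−0.59=0.41, low=0.30; AND[min(a, b)] → w = 0.30
R3 (z=49.0): low=0.30, high=0.59; AND[min(a, b)] → w = 0.30
R4 (z=22.4): high=0.79, low=0.48; AND[min(a, b)] → w = 0.48
Weighted average = (0.59·13.0 + 0.30·11.6 + 0.30·49.0 + 0.48·22.4) / (0.59 + 0.30 + 0.30 + 0.48)
  = 36.6020 / 1.6700 = 21.917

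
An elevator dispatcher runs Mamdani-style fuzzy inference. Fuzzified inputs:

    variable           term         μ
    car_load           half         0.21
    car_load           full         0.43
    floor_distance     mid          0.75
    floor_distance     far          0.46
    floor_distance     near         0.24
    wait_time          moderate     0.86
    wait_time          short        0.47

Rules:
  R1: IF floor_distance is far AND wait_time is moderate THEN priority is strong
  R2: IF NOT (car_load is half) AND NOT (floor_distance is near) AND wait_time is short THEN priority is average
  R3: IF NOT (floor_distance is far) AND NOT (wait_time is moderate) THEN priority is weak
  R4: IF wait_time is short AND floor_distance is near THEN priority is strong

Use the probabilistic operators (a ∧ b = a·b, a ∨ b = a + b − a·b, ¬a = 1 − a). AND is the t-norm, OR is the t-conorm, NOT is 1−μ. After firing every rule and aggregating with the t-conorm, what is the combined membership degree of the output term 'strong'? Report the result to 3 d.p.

R1: far=0.46, moderate=0.86; AND[a·b] → w = 0.3956
R2: ¬half=1−0.21=0.79, ¬near=1−0.24=0.76, short=0.47; AND[a·b] → w = 0.2822
R3: ¬far=1−0.46=0.54, ¬moderate=1−0.86=0.14; AND[a·b] → w = 0.0756
R4: short=0.47, near=0.24; AND[a·b] → w = 0.1128
Rules with consequent 'strong': {R1, R4} → strengths 0.3956, 0.1128
Aggregate via t-conorm [a + b − a·b]: 0.4638

0.464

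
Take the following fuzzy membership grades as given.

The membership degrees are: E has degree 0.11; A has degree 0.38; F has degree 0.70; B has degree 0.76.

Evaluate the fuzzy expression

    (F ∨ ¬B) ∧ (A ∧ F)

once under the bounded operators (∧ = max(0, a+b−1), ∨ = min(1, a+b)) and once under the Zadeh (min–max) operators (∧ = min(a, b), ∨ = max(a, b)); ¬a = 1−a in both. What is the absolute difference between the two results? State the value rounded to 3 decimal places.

0.360

Under bounded:
  ¬B = 1 − 0.76 = 0.24
  F ∨ ¬B = min(1, a+b) on (0.70, 0.24) = 0.94
  A ∧ F = max(0, a+b−1) on (0.38, 0.70) = 0.08
  (F ∨ ¬B) ∧ (A ∧ F) = max(0, a+b−1) on (0.94, 0.08) = 0.02
  → value = 0.0200
Under Zadeh (min–max):
  ¬B = 1 − 0.76 = 0.24
  F ∨ ¬B = max(a, b) on (0.70, 0.24) = 0.70
  A ∧ F = min(a, b) on (0.38, 0.70) = 0.38
  (F ∨ ¬B) ∧ (A ∧ F) = min(a, b) on (0.70, 0.38) = 0.38
  → value = 0.3800
|0.0200 − 0.3800| = 0.360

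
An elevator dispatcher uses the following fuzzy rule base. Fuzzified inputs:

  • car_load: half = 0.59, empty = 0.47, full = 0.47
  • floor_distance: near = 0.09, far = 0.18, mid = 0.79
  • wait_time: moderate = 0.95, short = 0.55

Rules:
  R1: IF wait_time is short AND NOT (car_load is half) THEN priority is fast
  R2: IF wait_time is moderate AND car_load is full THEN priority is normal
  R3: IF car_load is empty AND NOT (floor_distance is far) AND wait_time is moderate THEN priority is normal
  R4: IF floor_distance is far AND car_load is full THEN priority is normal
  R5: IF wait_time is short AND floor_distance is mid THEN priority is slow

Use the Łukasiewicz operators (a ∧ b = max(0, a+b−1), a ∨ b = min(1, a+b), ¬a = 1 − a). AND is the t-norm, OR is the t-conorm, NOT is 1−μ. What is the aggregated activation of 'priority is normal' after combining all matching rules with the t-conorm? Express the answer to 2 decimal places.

0.66

R1: short=0.55, ¬half=1−0.59=0.41; AND[max(0, a+b−1)] → w = 0.00
R2: moderate=0.95, full=0.47; AND[max(0, a+b−1)] → w = 0.42
R3: empty=0.47, ¬far=1−0.18=0.82, moderate=0.95; AND[max(0, a+b−1)] → w = 0.24
R4: far=0.18, full=0.47; AND[max(0, a+b−1)] → w = 0.00
R5: short=0.55, mid=0.79; AND[max(0, a+b−1)] → w = 0.34
Rules with consequent 'normal': {R2, R3, R4} → strengths 0.42, 0.24, 0.00
Aggregate via t-conorm [min(1, a+b)]: 0.66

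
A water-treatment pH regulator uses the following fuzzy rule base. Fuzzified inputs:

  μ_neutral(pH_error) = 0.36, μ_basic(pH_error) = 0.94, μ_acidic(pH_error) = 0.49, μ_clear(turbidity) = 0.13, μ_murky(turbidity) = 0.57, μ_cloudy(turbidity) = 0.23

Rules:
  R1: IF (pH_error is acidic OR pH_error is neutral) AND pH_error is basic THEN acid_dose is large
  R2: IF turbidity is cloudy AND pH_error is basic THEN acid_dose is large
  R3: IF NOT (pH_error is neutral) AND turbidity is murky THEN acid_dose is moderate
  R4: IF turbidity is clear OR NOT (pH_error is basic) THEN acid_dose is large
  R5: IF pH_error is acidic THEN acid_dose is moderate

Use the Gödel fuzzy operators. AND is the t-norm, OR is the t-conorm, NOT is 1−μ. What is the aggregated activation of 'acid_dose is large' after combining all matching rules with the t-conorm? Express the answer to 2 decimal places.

0.49

R1: (acidic=0.49 OR neutral=0.36) = 0.49; AND[min(a, b)] with basic=0.94 → w = 0.49
R2: cloudy=0.23, basic=0.94; AND[min(a, b)] → w = 0.23
R3: ¬neutral=1−0.36=0.64, murky=0.57; AND[min(a, b)] → w = 0.57
R4: clear=0.13, ¬basic=1−0.94=0.06; OR[max(a, b)] → w = 0.13
R5: acidic=0.49 → w = 0.49
Rules with consequent 'large': {R1, R2, R4} → strengths 0.49, 0.23, 0.13
Aggregate via t-conorm [max(a, b)]: 0.49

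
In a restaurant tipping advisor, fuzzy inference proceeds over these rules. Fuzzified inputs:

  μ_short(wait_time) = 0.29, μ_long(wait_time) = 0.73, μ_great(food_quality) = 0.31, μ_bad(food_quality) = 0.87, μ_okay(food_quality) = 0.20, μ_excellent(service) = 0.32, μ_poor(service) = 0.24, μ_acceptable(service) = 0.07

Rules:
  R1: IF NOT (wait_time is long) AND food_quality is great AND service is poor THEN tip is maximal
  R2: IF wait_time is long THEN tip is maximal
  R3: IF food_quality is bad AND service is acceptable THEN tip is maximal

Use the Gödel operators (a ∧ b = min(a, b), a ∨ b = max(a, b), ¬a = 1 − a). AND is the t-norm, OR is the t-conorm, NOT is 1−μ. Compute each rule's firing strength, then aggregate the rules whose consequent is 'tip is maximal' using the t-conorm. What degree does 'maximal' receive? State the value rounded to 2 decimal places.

0.73

R1: ¬long=1−0.73=0.27, great=0.31, poor=0.24; AND[min(a, b)] → w = 0.24
R2: long=0.73 → w = 0.73
R3: bad=0.87, acceptable=0.07; AND[min(a, b)] → w = 0.07
Rules with consequent 'maximal': {R1, R2, R3} → strengths 0.24, 0.73, 0.07
Aggregate via t-conorm [max(a, b)]: 0.73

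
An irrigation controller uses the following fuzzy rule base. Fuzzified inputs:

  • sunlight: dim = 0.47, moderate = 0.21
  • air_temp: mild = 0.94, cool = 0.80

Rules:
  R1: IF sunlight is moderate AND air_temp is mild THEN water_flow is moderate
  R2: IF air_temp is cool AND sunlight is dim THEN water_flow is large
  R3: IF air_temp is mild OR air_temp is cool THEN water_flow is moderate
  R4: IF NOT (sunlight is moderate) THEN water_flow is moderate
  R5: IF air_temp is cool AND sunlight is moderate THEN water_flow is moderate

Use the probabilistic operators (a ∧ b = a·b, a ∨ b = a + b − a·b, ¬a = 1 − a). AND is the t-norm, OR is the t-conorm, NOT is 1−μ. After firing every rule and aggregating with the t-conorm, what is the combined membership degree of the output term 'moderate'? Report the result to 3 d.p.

R1: moderate=0.21, mild=0.94; AND[a·b] → w = 0.1974
R2: cool=0.80, dim=0.47; AND[a·b] → w = 0.3760
R3: mild=0.94, cool=0.80; OR[a + b − a·b] → w = 0.9880
R4: ¬moderate=1−0.21=0.79 → w = 0.7900
R5: cool=0.80, moderate=0.21; AND[a·b] → w = 0.1680
Rules with consequent 'moderate': {R1, R3, R4, R5} → strengths 0.1974, 0.9880, 0.7900, 0.1680
Aggregate via t-conorm [a + b − a·b]: 0.9983

0.998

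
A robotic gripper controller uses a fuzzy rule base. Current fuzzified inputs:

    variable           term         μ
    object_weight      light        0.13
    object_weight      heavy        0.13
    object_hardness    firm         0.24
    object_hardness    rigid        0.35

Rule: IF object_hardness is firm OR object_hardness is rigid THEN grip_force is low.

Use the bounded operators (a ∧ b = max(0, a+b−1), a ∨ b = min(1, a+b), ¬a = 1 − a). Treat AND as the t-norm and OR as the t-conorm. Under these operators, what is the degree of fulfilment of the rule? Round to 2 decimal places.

0.59

firing strength: firm=0.24, rigid=0.35; OR[min(1, a+b)] → w = 0.59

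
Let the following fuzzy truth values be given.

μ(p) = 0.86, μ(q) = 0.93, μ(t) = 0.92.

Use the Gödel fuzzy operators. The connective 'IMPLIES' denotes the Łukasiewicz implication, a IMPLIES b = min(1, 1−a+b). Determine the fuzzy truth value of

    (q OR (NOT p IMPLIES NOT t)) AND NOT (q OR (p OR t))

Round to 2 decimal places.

NOT p = 1 − 0.86 = 0.14
NOT t = 1 − 0.92 = 0.08
NOT p IMPLIES NOT t  [Łukasiewicz: min(1, 1−a+b)] with a=0.14, b=0.08 → 0.94
q OR (NOT p IMPLIES NOT t) = max(a, b) on (0.93, 0.94) = 0.94
p OR t = max(a, b) on (0.86, 0.92) = 0.92
q OR (p OR t) = max(a, b) on (0.93, 0.92) = 0.93
NOT (q OR (p OR t)) = 1 − 0.93 = 0.07
(q OR (NOT p IMPLIES NOT t)) AND NOT (q OR (p OR t)) = min(a, b) on (0.94, 0.07) = 0.07

0.07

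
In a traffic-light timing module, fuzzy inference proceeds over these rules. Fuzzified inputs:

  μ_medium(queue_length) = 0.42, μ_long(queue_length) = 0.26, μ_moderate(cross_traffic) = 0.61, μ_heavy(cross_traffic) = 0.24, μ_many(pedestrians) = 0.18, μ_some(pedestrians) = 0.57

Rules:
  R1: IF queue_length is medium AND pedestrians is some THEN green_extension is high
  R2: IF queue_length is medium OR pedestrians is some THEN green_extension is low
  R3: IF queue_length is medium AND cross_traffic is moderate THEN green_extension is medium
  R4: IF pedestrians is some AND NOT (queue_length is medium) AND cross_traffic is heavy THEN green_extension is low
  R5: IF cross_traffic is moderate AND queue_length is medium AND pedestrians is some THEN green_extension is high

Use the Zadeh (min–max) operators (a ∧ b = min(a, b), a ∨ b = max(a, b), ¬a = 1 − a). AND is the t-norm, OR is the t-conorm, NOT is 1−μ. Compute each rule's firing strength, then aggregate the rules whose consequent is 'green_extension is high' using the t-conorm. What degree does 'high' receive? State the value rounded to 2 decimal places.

0.42

R1: medium=0.42, some=0.57; AND[min(a, b)] → w = 0.42
R2: medium=0.42, some=0.57; OR[max(a, b)] → w = 0.57
R3: medium=0.42, moderate=0.61; AND[min(a, b)] → w = 0.42
R4: some=0.57, ¬medium=1−0.42=0.58, heavy=0.24; AND[min(a, b)] → w = 0.24
R5: moderate=0.61, medium=0.42, some=0.57; AND[min(a, b)] → w = 0.42
Rules with consequent 'high': {R1, R5} → strengths 0.42, 0.42
Aggregate via t-conorm [max(a, b)]: 0.42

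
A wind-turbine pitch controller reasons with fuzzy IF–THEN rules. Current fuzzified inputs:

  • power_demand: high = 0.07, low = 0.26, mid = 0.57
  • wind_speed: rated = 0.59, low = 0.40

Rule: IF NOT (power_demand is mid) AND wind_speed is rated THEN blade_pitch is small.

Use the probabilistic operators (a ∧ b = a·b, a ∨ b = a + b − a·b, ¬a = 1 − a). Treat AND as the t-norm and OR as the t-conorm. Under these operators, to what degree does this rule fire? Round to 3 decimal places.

0.254

firing strength: ¬mid=1−0.57=0.43, rated=0.59; AND[a·b] → w = 0.2537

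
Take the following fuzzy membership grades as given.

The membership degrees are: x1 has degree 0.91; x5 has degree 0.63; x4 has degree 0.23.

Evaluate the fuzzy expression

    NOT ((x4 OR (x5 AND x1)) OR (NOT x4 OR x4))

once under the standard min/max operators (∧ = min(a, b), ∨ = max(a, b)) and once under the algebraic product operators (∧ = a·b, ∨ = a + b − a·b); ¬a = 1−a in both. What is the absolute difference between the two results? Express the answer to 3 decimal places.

Under standard min/max:
  x5 AND x1 = min(a, b) on (0.63, 0.91) = 0.63
  x4 OR (x5 AND x1) = max(a, b) on (0.23, 0.63) = 0.63
  NOT x4 = 1 − 0.23 = 0.77
  NOT x4 OR x4 = max(a, b) on (0.77, 0.23) = 0.77
  (x4 OR (x5 AND x1)) OR (NOT x4 OR x4) = max(a, b) on (0.63, 0.77) = 0.77
  NOT ((x4 OR (x5 AND x1)) OR (NOT x4 OR x4)) = 1 − 0.77 = 0.23
  → value = 0.2300
Under algebraic product:
  x5 AND x1 = a·b on (0.6300, 0.9100) = 0.5733
  x4 OR (x5 AND x1) = a + b − a·b on (0.2300, 0.5733) = 0.6714
  NOT x4 = 1 − 0.2300 = 0.7700
  NOT x4 OR x4 = a + b − a·b on (0.7700, 0.2300) = 0.8229
  (x4 OR (x5 AND x1)) OR (NOT x4 OR x4) = a + b − a·b on (0.6714, 0.8229) = 0.9418
  NOT ((x4 OR (x5 AND x1)) OR (NOT x4 OR x4)) = 1 − 0.9418 = 0.0582
  → value = 0.0582
|0.2300 − 0.0582| = 0.172

0.172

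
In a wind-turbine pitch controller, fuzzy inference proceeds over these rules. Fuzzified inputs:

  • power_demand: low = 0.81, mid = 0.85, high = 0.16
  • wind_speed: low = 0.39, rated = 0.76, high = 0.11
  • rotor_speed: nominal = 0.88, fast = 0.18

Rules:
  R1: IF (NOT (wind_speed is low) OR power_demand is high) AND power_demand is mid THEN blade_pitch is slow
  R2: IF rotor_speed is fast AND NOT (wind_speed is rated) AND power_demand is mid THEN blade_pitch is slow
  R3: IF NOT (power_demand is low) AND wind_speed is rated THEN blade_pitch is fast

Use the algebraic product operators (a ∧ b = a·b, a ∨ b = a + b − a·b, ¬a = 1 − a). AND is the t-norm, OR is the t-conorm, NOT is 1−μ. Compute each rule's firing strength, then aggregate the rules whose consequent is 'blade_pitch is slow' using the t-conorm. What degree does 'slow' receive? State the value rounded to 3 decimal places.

0.587

R1: (¬low=1−0.39=0.61 OR high=0.16) = 0.6724; AND[a·b] with mid=0.85 → w = 0.5715
R2: fast=0.18, ¬rated=1−0.76=0.24, mid=0.85; AND[a·b] → w = 0.0367
R3: ¬low=1−0.81=0.19, rated=0.76; AND[a·b] → w = 0.1444
Rules with consequent 'slow': {R1, R2} → strengths 0.5715, 0.0367
Aggregate via t-conorm [a + b − a·b]: 0.5873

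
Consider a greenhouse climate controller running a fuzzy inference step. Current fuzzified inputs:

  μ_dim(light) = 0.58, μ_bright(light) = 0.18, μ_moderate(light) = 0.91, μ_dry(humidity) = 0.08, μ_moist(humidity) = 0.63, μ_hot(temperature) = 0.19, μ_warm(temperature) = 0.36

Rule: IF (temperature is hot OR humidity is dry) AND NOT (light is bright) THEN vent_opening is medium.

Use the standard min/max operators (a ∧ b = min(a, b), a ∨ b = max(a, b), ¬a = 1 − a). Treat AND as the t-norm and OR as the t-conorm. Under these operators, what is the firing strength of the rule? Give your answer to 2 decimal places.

0.19

firing strength: (hot=0.19 OR dry=0.08) = 0.19; AND[min(a, b)] with ¬bright=1−0.18=0.82 → w = 0.19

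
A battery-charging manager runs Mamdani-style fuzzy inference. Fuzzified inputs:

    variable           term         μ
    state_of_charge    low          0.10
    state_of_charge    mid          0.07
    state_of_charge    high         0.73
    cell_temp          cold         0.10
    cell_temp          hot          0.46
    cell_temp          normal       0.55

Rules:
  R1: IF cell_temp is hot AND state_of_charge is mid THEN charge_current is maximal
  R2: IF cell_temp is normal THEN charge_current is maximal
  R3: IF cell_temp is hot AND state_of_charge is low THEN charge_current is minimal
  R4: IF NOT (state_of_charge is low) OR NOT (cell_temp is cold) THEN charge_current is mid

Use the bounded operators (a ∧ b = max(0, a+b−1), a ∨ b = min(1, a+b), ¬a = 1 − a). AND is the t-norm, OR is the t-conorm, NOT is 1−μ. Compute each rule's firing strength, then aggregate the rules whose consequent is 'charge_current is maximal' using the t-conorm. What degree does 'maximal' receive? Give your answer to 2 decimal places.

R1: hot=0.46, mid=0.07; AND[max(0, a+b−1)] → w = 0.00
R2: normal=0.55 → w = 0.55
R3: hot=0.46, low=0.10; AND[max(0, a+b−1)] → w = 0.00
R4: ¬low=1−0.10=0.90, ¬cold=1−0.10=0.90; OR[min(1, a+b)] → w = 1.00
Rules with consequent 'maximal': {R1, R2} → strengths 0.00, 0.55
Aggregate via t-conorm [min(1, a+b)]: 0.55

0.55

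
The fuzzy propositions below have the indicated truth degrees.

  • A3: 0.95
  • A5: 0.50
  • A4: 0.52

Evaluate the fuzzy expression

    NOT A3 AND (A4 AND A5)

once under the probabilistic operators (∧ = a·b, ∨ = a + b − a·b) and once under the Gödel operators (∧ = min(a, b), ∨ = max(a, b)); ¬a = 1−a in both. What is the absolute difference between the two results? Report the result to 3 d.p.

0.037

Under probabilistic:
  NOT A3 = 1 − 0.9500 = 0.0500
  A4 AND A5 = a·b on (0.5200, 0.5000) = 0.2600
  NOT A3 AND (A4 AND A5) = a·b on (0.0500, 0.2600) = 0.0130
  → value = 0.0130
Under Gödel:
  NOT A3 = 1 − 0.95 = 0.05
  A4 AND A5 = min(a, b) on (0.52, 0.50) = 0.50
  NOT A3 AND (A4 AND A5) = min(a, b) on (0.05, 0.50) = 0.05
  → value = 0.0500
|0.0130 − 0.0500| = 0.037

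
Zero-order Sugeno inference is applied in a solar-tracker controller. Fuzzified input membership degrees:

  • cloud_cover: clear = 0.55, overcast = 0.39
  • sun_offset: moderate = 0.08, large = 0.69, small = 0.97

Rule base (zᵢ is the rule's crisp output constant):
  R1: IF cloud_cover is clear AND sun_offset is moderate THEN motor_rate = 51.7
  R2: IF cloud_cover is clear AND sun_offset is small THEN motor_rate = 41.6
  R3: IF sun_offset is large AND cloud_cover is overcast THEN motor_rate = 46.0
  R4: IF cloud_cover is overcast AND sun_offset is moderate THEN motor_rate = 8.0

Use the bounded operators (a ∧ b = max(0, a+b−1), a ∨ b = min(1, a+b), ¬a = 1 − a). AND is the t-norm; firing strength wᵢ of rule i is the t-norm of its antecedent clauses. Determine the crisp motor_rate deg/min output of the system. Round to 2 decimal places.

42.19

R1 (z=51.7): clear=0.55, moderate=0.08; AND[max(0, a+b−1)] → w = 0.00
R2 (z=41.6): clear=0.55, small=0.97; AND[max(0, a+b−1)] → w = 0.52
R3 (z=46.0): large=0.69, overcast=0.39; AND[max(0, a+b−1)] → w = 0.08
R4 (z=8.0): overcast=0.39, moderate=0.08; AND[max(0, a+b−1)] → w = 0.00
Weighted average = (0.00·51.7 + 0.52·41.6 + 0.08·46.0 + 0.00·8.0) / (0.00 + 0.52 + 0.08 + 0.00)
  = 25.3120 / 0.6000 = 42.19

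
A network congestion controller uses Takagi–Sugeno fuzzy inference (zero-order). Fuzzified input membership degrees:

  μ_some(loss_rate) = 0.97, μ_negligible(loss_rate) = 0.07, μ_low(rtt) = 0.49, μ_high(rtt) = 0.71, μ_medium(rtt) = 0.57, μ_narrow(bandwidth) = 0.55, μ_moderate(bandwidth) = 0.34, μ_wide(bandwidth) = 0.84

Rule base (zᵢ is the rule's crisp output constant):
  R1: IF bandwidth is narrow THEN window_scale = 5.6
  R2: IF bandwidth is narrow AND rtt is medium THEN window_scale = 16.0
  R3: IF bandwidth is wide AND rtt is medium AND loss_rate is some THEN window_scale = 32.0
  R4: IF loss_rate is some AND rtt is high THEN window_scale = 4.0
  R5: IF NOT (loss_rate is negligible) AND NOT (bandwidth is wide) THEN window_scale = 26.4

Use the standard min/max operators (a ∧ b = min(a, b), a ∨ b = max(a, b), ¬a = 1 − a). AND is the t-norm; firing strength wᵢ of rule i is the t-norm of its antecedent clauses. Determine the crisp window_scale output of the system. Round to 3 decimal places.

R1 (z=5.6): narrow=0.55 → w = 0.55
R2 (z=16.0): narrow=0.55, medium=0.57; AND[min(a, b)] → w = 0.55
R3 (z=32.0): wide=0.84, medium=0.57, some=0.97; AND[min(a, b)] → w = 0.57
R4 (z=4.0): some=0.97, high=0.71; AND[min(a, b)] → w = 0.71
R5 (z=26.4): ¬negligible=1−0.07=0.93, ¬wide=1−0.84=0.16; AND[min(a, b)] → w = 0.16
Weighted average = (0.55·5.6 + 0.55·16.0 + 0.57·32.0 + 0.71·4.0 + 0.16·26.4) / (0.55 + 0.55 + 0.57 + 0.71 + 0.16)
  = 37.1840 / 2.5400 = 14.639

14.639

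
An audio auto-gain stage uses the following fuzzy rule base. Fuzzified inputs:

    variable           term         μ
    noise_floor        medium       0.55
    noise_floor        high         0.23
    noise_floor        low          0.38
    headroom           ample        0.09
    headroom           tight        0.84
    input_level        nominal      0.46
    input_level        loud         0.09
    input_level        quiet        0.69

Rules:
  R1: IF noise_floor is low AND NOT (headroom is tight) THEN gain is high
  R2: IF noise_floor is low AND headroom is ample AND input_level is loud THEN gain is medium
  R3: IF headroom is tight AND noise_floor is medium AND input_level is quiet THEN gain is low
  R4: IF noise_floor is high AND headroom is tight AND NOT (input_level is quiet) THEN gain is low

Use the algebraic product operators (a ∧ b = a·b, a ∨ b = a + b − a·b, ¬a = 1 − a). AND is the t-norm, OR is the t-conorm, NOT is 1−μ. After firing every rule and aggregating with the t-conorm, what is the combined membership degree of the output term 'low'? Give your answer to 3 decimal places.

0.360

R1: low=0.38, ¬tight=1−0.84=0.16; AND[a·b] → w = 0.0608
R2: low=0.38, ample=0.09, loud=0.09; AND[a·b] → w = 0.0031
R3: tight=0.84, medium=0.55, quiet=0.69; AND[a·b] → w = 0.3188
R4: high=0.23, tight=0.84, ¬quiet=1−0.69=0.31; AND[a·b] → w = 0.0599
Rules with consequent 'low': {R3, R4} → strengths 0.3188, 0.0599
Aggregate via t-conorm [a + b − a·b]: 0.3596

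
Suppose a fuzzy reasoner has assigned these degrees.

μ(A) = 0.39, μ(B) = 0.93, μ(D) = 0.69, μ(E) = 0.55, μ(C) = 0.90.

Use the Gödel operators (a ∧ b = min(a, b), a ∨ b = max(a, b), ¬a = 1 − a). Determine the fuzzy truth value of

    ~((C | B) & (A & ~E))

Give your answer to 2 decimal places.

C | B = max(a, b) on (0.90, 0.93) = 0.93
~E = 1 − 0.55 = 0.45
A & ~E = min(a, b) on (0.39, 0.45) = 0.39
(C | B) & (A & ~E) = min(a, b) on (0.93, 0.39) = 0.39
~((C | B) & (A & ~E)) = 1 − 0.39 = 0.61

0.61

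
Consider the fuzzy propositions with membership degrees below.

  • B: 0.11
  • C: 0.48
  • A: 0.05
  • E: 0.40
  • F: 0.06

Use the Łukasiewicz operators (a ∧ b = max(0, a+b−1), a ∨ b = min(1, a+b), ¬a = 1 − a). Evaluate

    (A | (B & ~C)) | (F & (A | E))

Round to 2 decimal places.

~C = 1 − 0.48 = 0.52
B & ~C = max(0, a+b−1) on (0.11, 0.52) = 0.00
A | (B & ~C) = min(1, a+b) on (0.05, 0.00) = 0.05
A | E = min(1, a+b) on (0.05, 0.40) = 0.45
F & (A | E) = max(0, a+b−1) on (0.06, 0.45) = 0.00
(A | (B & ~C)) | (F & (A | E)) = min(1, a+b) on (0.05, 0.00) = 0.05

0.05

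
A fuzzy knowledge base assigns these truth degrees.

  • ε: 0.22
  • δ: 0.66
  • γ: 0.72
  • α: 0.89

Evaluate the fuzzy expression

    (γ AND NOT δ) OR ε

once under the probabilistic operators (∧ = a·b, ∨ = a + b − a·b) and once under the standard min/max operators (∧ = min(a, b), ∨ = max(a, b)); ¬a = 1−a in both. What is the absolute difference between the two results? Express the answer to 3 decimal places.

Under probabilistic:
  NOT δ = 1 − 0.6600 = 0.3400
  γ AND NOT δ = a·b on (0.7200, 0.3400) = 0.2448
  (γ AND NOT δ) OR ε = a + b − a·b on (0.2448, 0.2200) = 0.4109
  → value = 0.4109
Under standard min/max:
  NOT δ = 1 − 0.66 = 0.34
  γ AND NOT δ = min(a, b) on (0.72, 0.34) = 0.34
  (γ AND NOT δ) OR ε = max(a, b) on (0.34, 0.22) = 0.34
  → value = 0.3400
|0.4109 − 0.3400| = 0.071

0.071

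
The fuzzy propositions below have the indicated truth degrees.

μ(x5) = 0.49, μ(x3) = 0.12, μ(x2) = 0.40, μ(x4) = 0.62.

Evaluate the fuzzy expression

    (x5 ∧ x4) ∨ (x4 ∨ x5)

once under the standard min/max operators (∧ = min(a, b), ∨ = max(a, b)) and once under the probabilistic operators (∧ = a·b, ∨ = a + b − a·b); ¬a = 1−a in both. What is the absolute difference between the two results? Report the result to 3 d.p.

Under standard min/max:
  x5 ∧ x4 = min(a, b) on (0.49, 0.62) = 0.49
  x4 ∨ x5 = max(a, b) on (0.62, 0.49) = 0.62
  (x5 ∧ x4) ∨ (x4 ∨ x5) = max(a, b) on (0.49, 0.62) = 0.62
  → value = 0.6200
Under probabilistic:
  x5 ∧ x4 = a·b on (0.4900, 0.6200) = 0.3038
  x4 ∨ x5 = a + b − a·b on (0.6200, 0.4900) = 0.8062
  (x5 ∧ x4) ∨ (x4 ∨ x5) = a + b − a·b on (0.3038, 0.8062) = 0.8651
  → value = 0.8651
|0.6200 − 0.8651| = 0.245

0.245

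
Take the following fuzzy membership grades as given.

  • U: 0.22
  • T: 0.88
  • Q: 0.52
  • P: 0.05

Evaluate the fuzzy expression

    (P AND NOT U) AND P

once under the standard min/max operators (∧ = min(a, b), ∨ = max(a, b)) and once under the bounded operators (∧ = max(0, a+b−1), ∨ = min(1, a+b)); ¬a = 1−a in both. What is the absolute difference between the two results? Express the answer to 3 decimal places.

0.050

Under standard min/max:
  NOT U = 1 − 0.22 = 0.78
  P AND NOT U = min(a, b) on (0.05, 0.78) = 0.05
  (P AND NOT U) AND P = min(a, b) on (0.05, 0.05) = 0.05
  → value = 0.0500
Under bounded:
  NOT U = 1 − 0.22 = 0.78
  P AND NOT U = max(0, a+b−1) on (0.05, 0.78) = 0.00
  (P AND NOT U) AND P = max(0, a+b−1) on (0.00, 0.05) = 0.00
  → value = 0.0000
|0.0500 − 0.0000| = 0.050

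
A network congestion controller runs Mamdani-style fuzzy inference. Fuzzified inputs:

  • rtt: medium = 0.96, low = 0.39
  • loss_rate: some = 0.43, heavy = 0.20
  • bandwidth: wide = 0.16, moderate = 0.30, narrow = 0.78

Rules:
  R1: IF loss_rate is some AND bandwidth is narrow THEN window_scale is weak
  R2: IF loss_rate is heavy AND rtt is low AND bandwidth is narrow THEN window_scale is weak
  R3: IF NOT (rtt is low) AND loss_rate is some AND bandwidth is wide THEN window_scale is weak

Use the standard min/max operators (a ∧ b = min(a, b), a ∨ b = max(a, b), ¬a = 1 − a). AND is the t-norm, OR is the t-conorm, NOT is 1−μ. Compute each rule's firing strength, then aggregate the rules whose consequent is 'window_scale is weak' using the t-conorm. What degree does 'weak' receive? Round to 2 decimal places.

R1: some=0.43, narrow=0.78; AND[min(a, b)] → w = 0.43
R2: heavy=0.20, low=0.39, narrow=0.78; AND[min(a, b)] → w = 0.20
R3: ¬low=1−0.39=0.61, some=0.43, wide=0.16; AND[min(a, b)] → w = 0.16
Rules with consequent 'weak': {R1, R2, R3} → strengths 0.43, 0.20, 0.16
Aggregate via t-conorm [max(a, b)]: 0.43

0.43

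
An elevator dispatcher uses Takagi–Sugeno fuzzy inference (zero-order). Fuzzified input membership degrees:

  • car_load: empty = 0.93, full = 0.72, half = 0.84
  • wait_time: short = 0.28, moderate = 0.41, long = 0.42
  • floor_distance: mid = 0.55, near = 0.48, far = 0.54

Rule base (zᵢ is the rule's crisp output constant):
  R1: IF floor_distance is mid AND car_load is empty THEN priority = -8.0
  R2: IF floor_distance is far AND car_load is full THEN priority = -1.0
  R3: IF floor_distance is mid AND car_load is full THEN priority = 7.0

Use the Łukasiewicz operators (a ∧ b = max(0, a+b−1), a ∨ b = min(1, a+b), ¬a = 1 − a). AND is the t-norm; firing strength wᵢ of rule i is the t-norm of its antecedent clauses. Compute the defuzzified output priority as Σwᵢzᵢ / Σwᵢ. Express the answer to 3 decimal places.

R1 (z=-8.0): mid=0.55, empty=0.93; AND[max(0, a+b−1)] → w = 0.48
R2 (z=-1.0): far=0.54, full=0.72; AND[max(0, a+b−1)] → w = 0.26
R3 (z=7.0): mid=0.55, full=0.72; AND[max(0, a+b−1)] → w = 0.27
Weighted average = (0.48·-8.0 + 0.26·-1.0 + 0.27·7.0) / (0.48 + 0.26 + 0.27)
  = -2.2100 / 1.0100 = -2.188

-2.188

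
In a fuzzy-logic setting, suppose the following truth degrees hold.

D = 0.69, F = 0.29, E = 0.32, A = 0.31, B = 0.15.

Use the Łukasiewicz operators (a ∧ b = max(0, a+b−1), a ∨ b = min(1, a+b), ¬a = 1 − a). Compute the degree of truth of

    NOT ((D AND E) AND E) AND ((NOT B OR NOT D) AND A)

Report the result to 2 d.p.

0.31

D AND E = max(0, a+b−1) on (0.69, 0.32) = 0.01
(D AND E) AND E = max(0, a+b−1) on (0.01, 0.32) = 0.00
NOT ((D AND E) AND E) = 1 − 0.00 = 1.00
NOT B = 1 − 0.15 = 0.85
NOT D = 1 − 0.69 = 0.31
NOT B OR NOT D = min(1, a+b) on (0.85, 0.31) = 1.00
(NOT B OR NOT D) AND A = max(0, a+b−1) on (1.00, 0.31) = 0.31
NOT ((D AND E) AND E) AND ((NOT B OR NOT D) AND A) = max(0, a+b−1) on (1.00, 0.31) = 0.31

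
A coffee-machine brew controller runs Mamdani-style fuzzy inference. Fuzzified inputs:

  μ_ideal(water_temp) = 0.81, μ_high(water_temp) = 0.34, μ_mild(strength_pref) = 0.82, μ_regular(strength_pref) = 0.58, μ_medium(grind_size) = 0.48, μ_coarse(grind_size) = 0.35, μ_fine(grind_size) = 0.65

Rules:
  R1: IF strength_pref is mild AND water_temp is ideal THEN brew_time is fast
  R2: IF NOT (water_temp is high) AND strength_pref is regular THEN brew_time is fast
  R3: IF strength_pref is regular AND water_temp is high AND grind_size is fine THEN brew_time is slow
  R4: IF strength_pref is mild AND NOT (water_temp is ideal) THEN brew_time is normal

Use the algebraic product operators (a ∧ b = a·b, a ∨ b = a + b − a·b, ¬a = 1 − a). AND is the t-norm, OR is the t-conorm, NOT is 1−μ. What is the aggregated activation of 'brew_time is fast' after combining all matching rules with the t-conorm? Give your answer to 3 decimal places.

0.793

R1: mild=0.82, ideal=0.81; AND[a·b] → w = 0.6642
R2: ¬high=1−0.34=0.66, regular=0.58; AND[a·b] → w = 0.3828
R3: regular=0.58, high=0.34, fine=0.65; AND[a·b] → w = 0.1282
R4: mild=0.82, ¬ideal=1−0.81=0.19; AND[a·b] → w = 0.1558
Rules with consequent 'fast': {R1, R2} → strengths 0.6642, 0.3828
Aggregate via t-conorm [a + b − a·b]: 0.7927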